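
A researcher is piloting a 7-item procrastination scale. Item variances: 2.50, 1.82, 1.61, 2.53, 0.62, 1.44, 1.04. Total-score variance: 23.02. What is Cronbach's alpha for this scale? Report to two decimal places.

ΣVar(i) = 2.50 + 1.82 + 1.61 + 2.53 + 0.62 + 1.44 + 1.04 = 11.56
α = (k/(k−1))·(1 − ΣVar(i)/σ²_T) = (7/6)·(1 − 11.56/23.02) = 0.58

Cronbach's alpha = 0.58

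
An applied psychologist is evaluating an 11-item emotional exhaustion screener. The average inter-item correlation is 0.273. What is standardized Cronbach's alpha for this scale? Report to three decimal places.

α = 0.805

Standardized α = k·r̄ / (1 + (k−1)·r̄) = 11 × 0.273 / (1 + 10 × 0.273)
  = 3.0030 / 3.7300 = 0.805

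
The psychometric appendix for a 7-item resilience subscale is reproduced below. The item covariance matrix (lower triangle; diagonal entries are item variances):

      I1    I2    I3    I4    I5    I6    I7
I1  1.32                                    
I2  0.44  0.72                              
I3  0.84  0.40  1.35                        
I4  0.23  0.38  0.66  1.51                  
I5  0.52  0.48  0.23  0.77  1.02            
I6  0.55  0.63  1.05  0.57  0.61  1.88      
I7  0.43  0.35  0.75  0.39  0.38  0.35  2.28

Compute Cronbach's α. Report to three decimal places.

sum of item variances = 1.32 + 0.72 + 1.35 + 1.51 + 1.02 + 1.88 + 2.28 = 10.08
Sum of the distinct covariances = 11.01
σ²_total = 10.08 + 2 × 11.01 = 32.10
α = (k/(k−1))·(1 − sum of item variances/σ²_total) = (7/6)·(1 − 10.08/32.10) = 0.800

α = 0.800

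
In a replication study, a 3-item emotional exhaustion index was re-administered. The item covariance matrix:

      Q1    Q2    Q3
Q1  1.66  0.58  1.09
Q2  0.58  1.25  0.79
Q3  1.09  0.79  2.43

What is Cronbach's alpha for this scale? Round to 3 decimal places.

α = 0.719

ΣVar(i) = 1.66 + 1.25 + 2.43 = 5.34
Σ_{i<j} σ_ij = 2.46
σ²_T = 5.34 + 2 × 2.46 = 10.26
α = (k/(k−1))·(1 − ΣVar(i)/σ²_T) = (3/2)·(1 − 5.34/10.26) = 0.719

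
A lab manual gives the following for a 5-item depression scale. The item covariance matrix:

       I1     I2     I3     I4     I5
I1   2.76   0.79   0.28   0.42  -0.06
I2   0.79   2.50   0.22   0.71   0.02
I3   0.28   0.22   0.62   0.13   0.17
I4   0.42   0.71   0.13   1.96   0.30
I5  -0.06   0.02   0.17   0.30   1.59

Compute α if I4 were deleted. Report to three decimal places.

α = 0.367

Remaining items: I1, I2, I3, I5 (k = 4).
ΣVar(i) = 2.76 + 2.50 + 0.62 + 1.59 = 7.47
Var(T) = 7.47 + 2 × 1.42 = 10.31
α (item deleted) = (4/3)·(1 − 7.47/10.31) = 0.367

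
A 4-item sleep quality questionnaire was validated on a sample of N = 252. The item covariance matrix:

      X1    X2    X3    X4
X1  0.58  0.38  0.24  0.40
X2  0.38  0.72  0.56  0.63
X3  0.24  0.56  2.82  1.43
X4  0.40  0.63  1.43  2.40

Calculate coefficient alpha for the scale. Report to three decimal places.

coefficient alpha = 0.703

ΣVar(i) = 0.58 + 0.72 + 2.82 + 2.40 = 6.52
Sum of off-diagonal covariances = 3.64
σ²_T = 6.52 + 2 × 3.64 = 13.80
α = (k/(k−1))·(1 − ΣVar(i)/σ²_T) = (4/3)·(1 − 6.52/13.80) = 0.703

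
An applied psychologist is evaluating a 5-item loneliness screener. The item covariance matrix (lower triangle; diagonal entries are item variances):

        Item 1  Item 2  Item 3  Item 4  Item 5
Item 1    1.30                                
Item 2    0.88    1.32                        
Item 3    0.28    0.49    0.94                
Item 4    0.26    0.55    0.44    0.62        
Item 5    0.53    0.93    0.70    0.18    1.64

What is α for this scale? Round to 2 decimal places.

ΣVar(i) = 1.30 + 1.32 + 0.94 + 0.62 + 1.64 = 5.82
Σ_{i<j} σ_ij = 5.24
total variance = 5.82 + 2 × 5.24 = 16.30
α = (k/(k−1))·(1 − ΣVar(i)/total variance) = (5/4)·(1 − 5.82/16.30) = 0.80

α = 0.80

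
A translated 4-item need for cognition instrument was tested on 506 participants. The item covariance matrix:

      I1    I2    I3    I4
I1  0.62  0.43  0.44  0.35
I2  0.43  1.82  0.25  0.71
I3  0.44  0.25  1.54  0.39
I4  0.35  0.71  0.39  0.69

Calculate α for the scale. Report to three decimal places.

Σσ²ᵢ = 0.62 + 1.82 + 1.54 + 0.69 = 4.67
Σ_{i<j} σ_ij = 2.57
σ²_T = 4.67 + 2 × 2.57 = 9.81
α = (k/(k−1))·(1 − Σσ²ᵢ/σ²_T) = (4/3)·(1 − 4.67/9.81) = 0.699

α = 0.699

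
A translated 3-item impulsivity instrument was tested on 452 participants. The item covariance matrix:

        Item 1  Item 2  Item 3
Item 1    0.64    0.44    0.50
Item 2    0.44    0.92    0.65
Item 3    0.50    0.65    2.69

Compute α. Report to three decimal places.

Σσᵢ² = 0.64 + 0.92 + 2.69 = 4.25
Σ_{i<j} σ_ij = 1.59
σ²_total = 4.25 + 2 × 1.59 = 7.43
α = (k/(k−1))·(1 − Σσᵢ²/σ²_total) = (3/2)·(1 − 4.25/7.43) = 0.642

α = 0.642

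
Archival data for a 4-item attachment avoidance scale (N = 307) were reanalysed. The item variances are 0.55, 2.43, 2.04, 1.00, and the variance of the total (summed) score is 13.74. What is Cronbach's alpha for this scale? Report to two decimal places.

Σσ²ᵢ = 0.55 + 2.43 + 2.04 + 1.00 = 6.02
α = (k/(k−1))·(1 − Σσ²ᵢ/total variance) = (4/3)·(1 − 6.02/13.74) = 0.75

Cronbach's alpha = 0.75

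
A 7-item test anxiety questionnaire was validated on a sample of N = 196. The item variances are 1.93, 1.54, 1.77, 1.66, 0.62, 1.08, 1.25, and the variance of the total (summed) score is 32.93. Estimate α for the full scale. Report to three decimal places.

ΣVar(i) = 1.93 + 1.54 + 1.77 + 1.66 + 0.62 + 1.08 + 1.25 = 9.85
α = (k/(k−1))·(1 − ΣVar(i)/σ²_total) = (7/6)·(1 − 9.85/32.93) = 0.818

α = 0.818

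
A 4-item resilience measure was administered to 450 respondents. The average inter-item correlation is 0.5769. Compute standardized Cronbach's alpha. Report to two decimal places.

standardized Cronbach's alpha = 0.85

Standardized α = k·r̄ / (1 + (k−1)·r̄) = 4 × 0.5769 / (1 + 3 × 0.5769)
  = 2.3076 / 2.7307 = 0.85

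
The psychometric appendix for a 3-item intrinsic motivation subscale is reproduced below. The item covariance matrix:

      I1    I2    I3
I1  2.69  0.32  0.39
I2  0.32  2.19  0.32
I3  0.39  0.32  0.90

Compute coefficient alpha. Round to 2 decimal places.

sum of item variances = 2.69 + 2.19 + 0.90 = 5.78
Σ_{i<j} σ_ij = 1.03
total variance = 5.78 + 2 × 1.03 = 7.84
α = (k/(k−1))·(1 − sum of item variances/total variance) = (3/2)·(1 − 5.78/7.84) = 0.39

coefficient alpha = 0.39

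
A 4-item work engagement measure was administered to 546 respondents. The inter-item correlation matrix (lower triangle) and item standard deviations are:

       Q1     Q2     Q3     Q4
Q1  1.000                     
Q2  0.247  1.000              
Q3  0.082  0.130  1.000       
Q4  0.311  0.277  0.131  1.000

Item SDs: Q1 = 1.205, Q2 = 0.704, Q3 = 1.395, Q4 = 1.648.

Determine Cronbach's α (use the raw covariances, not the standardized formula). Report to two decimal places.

α = 0.46

Σσ²ᵢ = 1.205² + 0.704² + 1.395² + 1.648² = 6.6096
Covariances σ_ij = r_ij · s_i · s_j:
  σ(Q1,Q2) = 0.247 × 1.205 × 0.704 = 0.2095
  σ(Q1,Q3) = 0.082 × 1.205 × 1.395 = 0.1378
  σ(Q1,Q4) = 0.311 × 1.205 × 1.648 = 0.6176
  σ(Q2,Q3) = 0.130 × 0.704 × 1.395 = 0.1277
  σ(Q2,Q4) = 0.277 × 0.704 × 1.648 = 0.3214
  σ(Q3,Q4) = 0.131 × 1.395 × 1.648 = 0.3012
σ²_T = Σσ²ᵢ + 2·Σσ_ij = 6.6096 + 2 × 1.7152 = 10.0400
α = (4/3)·(1 − 6.6096/10.0400) = 0.46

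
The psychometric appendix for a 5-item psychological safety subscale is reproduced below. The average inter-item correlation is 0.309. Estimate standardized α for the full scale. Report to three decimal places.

Standardized α = k·r̄ / (1 + (k−1)·r̄) = 5 × 0.309 / (1 + 4 × 0.309)
  = 1.5450 / 2.2360 = 0.691

α = 0.691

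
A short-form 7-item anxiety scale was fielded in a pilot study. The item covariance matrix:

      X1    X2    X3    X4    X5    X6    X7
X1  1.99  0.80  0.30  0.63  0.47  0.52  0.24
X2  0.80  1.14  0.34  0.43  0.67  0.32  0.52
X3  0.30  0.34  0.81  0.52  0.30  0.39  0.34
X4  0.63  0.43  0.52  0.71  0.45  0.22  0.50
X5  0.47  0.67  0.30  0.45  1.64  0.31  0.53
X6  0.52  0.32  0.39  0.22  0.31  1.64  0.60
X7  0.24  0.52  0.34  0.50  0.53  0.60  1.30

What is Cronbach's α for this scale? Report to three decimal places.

ΣVar(i) = 1.99 + 1.14 + 0.81 + 0.71 + 1.64 + 1.64 + 1.30 = 9.23
Σ_{i<j} σ_ij = 9.40
σ²_T = 9.23 + 2 × 9.40 = 28.03
α = (k/(k−1))·(1 − ΣVar(i)/σ²_T) = (7/6)·(1 − 9.23/28.03) = 0.782

Cronbach's α = 0.782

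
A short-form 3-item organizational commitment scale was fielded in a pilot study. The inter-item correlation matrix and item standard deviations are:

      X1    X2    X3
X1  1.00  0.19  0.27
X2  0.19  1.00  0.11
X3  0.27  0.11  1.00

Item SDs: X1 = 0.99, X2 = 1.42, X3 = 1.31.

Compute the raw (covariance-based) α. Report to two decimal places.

Σσ²ᵢ = 0.99² + 1.42² + 1.31² = 4.7126
Covariances σ_ij = r_ij · s_i · s_j:
  σ(X1,X2) = 0.19 × 0.99 × 1.42 = 0.2671
  σ(X1,X3) = 0.27 × 0.99 × 1.31 = 0.3502
  σ(X2,X3) = 0.11 × 1.42 × 1.31 = 0.2046
σ²_T = Σσ²ᵢ + 2·Σσ_ij = 4.7126 + 2 × 0.8219 = 6.3564
α = (3/2)·(1 − 4.7126/6.3564) = 0.39

α = 0.39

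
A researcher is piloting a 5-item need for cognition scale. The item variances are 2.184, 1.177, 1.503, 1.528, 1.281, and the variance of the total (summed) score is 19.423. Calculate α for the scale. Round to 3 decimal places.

α = 0.756

ΣVar(i) = 2.184 + 1.177 + 1.503 + 1.528 + 1.281 = 7.673
α = (k/(k−1))·(1 − ΣVar(i)/σ²_total) = (5/4)·(1 − 7.673/19.423) = 0.756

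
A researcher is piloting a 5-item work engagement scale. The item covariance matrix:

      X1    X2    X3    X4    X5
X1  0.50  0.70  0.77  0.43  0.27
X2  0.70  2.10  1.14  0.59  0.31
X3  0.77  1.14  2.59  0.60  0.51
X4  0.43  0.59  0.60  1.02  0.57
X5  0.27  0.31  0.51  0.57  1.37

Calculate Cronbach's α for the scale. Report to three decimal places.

α = 0.761

sum of item variances = 0.50 + 2.10 + 2.59 + 1.02 + 1.37 = 7.58
Sum of the distinct covariances = 5.89
σ²_T = 7.58 + 2 × 5.89 = 19.36
α = (k/(k−1))·(1 − sum of item variances/σ²_T) = (5/4)·(1 − 7.58/19.36) = 0.761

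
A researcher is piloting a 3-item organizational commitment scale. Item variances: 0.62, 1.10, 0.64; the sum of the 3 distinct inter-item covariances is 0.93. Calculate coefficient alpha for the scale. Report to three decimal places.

Σσ²ᵢ = 0.62 + 1.10 + 0.64 = 2.36
Sum of distinct covariances = 0.93
total variance = Σσ²ᵢ + 2·Σcov = 2.36 + 2 × 0.93 = 4.22
α = (3/2)·(1 − 2.36/4.22) = 0.661

α = 0.661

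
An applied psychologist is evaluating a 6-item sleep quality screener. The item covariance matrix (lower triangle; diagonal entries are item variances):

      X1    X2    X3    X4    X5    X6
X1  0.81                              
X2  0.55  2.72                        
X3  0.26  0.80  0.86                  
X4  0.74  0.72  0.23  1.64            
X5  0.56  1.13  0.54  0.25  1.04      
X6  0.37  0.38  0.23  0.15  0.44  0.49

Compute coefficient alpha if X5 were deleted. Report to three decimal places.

Remaining items: X1, X2, X3, X4, X6 (k = 5).
ΣVar(i) = 0.81 + 2.72 + 0.86 + 1.64 + 0.49 = 6.52
Var(T) = 6.52 + 2 × 4.43 = 15.38
α (item deleted) = (5/4)·(1 − 6.52/15.38) = 0.720

coefficient alpha = 0.720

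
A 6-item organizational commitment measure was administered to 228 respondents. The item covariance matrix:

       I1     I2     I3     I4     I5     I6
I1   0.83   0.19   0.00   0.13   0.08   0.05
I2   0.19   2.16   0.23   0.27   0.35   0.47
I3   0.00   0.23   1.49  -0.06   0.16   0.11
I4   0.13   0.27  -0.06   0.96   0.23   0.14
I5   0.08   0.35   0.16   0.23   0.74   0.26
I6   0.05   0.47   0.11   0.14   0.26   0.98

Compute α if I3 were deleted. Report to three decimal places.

Remaining items: I1, I2, I4, I5, I6 (k = 5).
ΣVar(i) = 0.83 + 2.16 + 0.96 + 0.74 + 0.98 = 5.67
total variance = 5.67 + 2 × 2.17 = 10.01
α (item deleted) = (5/4)·(1 − 5.67/10.01) = 0.542

α = 0.542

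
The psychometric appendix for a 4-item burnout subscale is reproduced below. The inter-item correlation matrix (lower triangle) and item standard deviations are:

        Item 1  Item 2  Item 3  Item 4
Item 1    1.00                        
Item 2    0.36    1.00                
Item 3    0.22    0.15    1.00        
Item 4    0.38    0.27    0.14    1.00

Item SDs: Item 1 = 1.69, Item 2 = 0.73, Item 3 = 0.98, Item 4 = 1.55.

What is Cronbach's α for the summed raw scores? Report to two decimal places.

Σσ²ᵢ = 1.69² + 0.73² + 0.98² + 1.55² = 6.7519
Covariances σ_ij = r_ij · s_i · s_j:
  σ(Item 1,Item 2) = 0.36 × 1.69 × 0.73 = 0.4441
  σ(Item 1,Item 3) = 0.22 × 1.69 × 0.98 = 0.3644
  σ(Item 1,Item 4) = 0.38 × 1.69 × 1.55 = 0.9954
  σ(Item 2,Item 3) = 0.15 × 0.73 × 0.98 = 0.1073
  σ(Item 2,Item 4) = 0.27 × 0.73 × 1.55 = 0.3055
  σ(Item 3,Item 4) = 0.14 × 0.98 × 1.55 = 0.2127
σ²_T = Σσ²ᵢ + 2·Σσ_ij = 6.7519 + 2 × 2.4294 = 11.6107
α = (4/3)·(1 − 6.7519/11.6107) = 0.56

Cronbach's α = 0.56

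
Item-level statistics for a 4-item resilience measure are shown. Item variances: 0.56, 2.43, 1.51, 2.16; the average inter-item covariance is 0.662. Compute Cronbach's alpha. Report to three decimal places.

Cronbach's alpha = 0.725

Σσᵢ² = 0.56 + 2.43 + 1.51 + 2.16 = 6.66
Sum of the 6 distinct covariances = 6 × 0.662 = 3.972
σ²_total = Σσᵢ² + 2·Σcov = 6.66 + 2 × 3.972 = 14.604
α = (4/3)·(1 − 6.66/14.604) = 0.725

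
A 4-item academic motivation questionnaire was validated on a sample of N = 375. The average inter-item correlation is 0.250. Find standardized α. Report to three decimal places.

Standardized α = k·r̄ / (1 + (k−1)·r̄) = 4 × 0.250 / (1 + 3 × 0.250)
  = 1.0000 / 1.7500 = 0.571

standardized α = 0.571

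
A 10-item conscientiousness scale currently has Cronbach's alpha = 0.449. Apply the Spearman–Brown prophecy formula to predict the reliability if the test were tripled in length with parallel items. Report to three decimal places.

Length factor m = 3
α' = m·α / (1 + (m−1)·α)
   = 3 × 0.449 / (1 + (3 − 1) × 0.449)
   = 1.3470 / 1.8980 = 0.710

predicted reliability = 0.710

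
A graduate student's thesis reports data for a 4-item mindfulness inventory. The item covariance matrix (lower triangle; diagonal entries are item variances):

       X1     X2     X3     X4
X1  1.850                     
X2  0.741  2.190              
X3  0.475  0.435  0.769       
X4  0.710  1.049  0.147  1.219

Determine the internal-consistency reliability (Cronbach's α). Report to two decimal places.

α = 0.72

Σσ²ᵢ = 1.850 + 2.190 + 0.769 + 1.219 = 6.028
Sum of off-diagonal covariances = 3.557
total variance = 6.028 + 2 × 3.557 = 13.142
α = (k/(k−1))·(1 − Σσ²ᵢ/total variance) = (4/3)·(1 − 6.028/13.142) = 0.72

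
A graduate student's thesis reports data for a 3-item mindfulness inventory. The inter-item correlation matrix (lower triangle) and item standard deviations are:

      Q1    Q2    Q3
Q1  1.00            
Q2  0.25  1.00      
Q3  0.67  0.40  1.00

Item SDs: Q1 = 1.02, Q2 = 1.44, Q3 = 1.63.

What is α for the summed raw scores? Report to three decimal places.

Σσ²ᵢ = 1.02² + 1.44² + 1.63² = 5.7709
Covariances σ_ij = r_ij · s_i · s_j:
  σ(Q1,Q2) = 0.25 × 1.02 × 1.44 = 0.3672
  σ(Q1,Q3) = 0.67 × 1.02 × 1.63 = 1.1139
  σ(Q2,Q3) = 0.40 × 1.44 × 1.63 = 0.9389
σ²_T = Σσ²ᵢ + 2·Σσ_ij = 5.7709 + 2 × 2.4200 = 10.6109
α = (3/2)·(1 − 5.7709/10.6109) = 0.684

α = 0.684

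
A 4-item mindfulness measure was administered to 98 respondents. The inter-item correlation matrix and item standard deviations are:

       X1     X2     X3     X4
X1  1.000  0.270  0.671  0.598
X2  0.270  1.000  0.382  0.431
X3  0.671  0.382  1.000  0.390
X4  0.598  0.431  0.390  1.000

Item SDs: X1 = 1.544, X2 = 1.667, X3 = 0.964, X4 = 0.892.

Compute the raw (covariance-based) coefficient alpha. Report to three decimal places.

coefficient alpha = 0.725

Σσ²ᵢ = 1.544² + 1.667² + 0.964² + 0.892² = 6.8878
Covariances σ_ij = r_ij · s_i · s_j:
  σ(X1,X2) = 0.270 × 1.544 × 1.667 = 0.6949
  σ(X1,X3) = 0.671 × 1.544 × 0.964 = 0.9987
  σ(X1,X4) = 0.598 × 1.544 × 0.892 = 0.8236
  σ(X2,X3) = 0.382 × 1.667 × 0.964 = 0.6139
  σ(X2,X4) = 0.431 × 1.667 × 0.892 = 0.6409
  σ(X3,X4) = 0.390 × 0.964 × 0.892 = 0.3354
σ²_T = Σσ²ᵢ + 2·Σσ_ij = 6.8878 + 2 × 4.1074 = 15.1026
α = (4/3)·(1 − 6.8878/15.1026) = 0.725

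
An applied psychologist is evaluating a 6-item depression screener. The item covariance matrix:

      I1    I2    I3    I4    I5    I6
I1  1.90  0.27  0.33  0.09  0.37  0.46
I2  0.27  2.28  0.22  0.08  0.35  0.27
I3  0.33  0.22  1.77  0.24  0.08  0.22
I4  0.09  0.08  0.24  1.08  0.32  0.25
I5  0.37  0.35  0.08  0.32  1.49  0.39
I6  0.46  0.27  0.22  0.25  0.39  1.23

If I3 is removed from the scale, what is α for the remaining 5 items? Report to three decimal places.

Remaining items: I1, I2, I4, I5, I6 (k = 5).
ΣVar(i) = 1.90 + 2.28 + 1.08 + 1.49 + 1.23 = 7.98
Var(T) = 7.98 + 2 × 2.85 = 13.68
α (item deleted) = (5/4)·(1 − 7.98/13.68) = 0.521

α = 0.521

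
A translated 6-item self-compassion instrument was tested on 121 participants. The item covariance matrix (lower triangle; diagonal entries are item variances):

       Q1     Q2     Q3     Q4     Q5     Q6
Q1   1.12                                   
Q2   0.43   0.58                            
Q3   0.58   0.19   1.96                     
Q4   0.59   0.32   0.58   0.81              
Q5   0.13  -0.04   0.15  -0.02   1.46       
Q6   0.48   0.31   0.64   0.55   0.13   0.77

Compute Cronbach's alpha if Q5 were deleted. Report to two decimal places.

Remaining items: Q1, Q2, Q3, Q4, Q6 (k = 5).
ΣVar(i) = 1.12 + 0.58 + 1.96 + 0.81 + 0.77 = 5.24
total variance = 5.24 + 2 × 4.67 = 14.58
α (item deleted) = (5/4)·(1 − 5.24/14.58) = 0.80

Cronbach's alpha = 0.80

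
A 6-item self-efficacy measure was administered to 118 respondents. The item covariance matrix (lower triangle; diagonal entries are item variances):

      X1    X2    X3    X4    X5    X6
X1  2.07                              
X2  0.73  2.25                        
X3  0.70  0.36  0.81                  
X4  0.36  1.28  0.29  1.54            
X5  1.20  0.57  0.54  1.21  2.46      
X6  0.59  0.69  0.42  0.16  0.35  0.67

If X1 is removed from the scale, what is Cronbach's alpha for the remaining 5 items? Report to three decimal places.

Remaining items: X2, X3, X4, X5, X6 (k = 5).
ΣVar(i) = 2.25 + 0.81 + 1.54 + 2.46 + 0.67 = 7.73
σ²_T = 7.73 + 2 × 5.87 = 19.47
α (item deleted) = (5/4)·(1 − 7.73/19.47) = 0.754

Cronbach's alpha = 0.754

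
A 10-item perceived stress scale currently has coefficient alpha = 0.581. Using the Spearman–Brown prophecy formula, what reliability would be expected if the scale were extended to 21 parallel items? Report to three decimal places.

predicted reliability = 0.744

Length factor m = 21/10 = 2.1000
α' = m·α / (1 + (m−1)·α)
   = 21/10 × 0.581 / (1 + (21/10 − 1) × 0.581)
   = 1.2201 / 1.6391 = 0.744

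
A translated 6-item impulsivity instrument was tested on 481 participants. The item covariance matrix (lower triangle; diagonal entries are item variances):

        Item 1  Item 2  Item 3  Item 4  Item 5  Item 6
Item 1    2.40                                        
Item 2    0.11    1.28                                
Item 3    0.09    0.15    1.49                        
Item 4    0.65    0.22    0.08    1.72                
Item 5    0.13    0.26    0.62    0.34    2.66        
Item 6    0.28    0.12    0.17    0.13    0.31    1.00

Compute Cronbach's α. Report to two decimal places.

ΣVar(i) = 2.40 + 1.28 + 1.49 + 1.72 + 2.66 + 1.00 = 10.55
Sum of off-diagonal covariances = 3.66
σ²_total = 10.55 + 2 × 3.66 = 17.87
α = (k/(k−1))·(1 − ΣVar(i)/σ²_total) = (6/5)·(1 − 10.55/17.87) = 0.49

α = 0.49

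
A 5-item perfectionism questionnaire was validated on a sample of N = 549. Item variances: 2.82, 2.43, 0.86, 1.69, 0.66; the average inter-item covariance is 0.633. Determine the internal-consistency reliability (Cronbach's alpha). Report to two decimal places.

Σσ²ᵢ = 2.82 + 2.43 + 0.86 + 1.69 + 0.66 = 8.46
Sum of the 10 distinct covariances = 10 × 0.633 = 6.330
total variance = Σσ²ᵢ + 2·Σcov = 8.46 + 2 × 6.330 = 21.120
α = (5/4)·(1 − 8.46/21.120) = 0.75

Cronbach's alpha = 0.75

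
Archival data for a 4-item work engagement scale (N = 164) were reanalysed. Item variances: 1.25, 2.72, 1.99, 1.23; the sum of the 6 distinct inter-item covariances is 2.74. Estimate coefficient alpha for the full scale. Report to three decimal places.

α = 0.577

Σσᵢ² = 1.25 + 2.72 + 1.99 + 1.23 = 7.19
Sum of distinct covariances = 2.74
total variance = Σσᵢ² + 2·Σcov = 7.19 + 2 × 2.74 = 12.67
α = (4/3)·(1 − 7.19/12.67) = 0.577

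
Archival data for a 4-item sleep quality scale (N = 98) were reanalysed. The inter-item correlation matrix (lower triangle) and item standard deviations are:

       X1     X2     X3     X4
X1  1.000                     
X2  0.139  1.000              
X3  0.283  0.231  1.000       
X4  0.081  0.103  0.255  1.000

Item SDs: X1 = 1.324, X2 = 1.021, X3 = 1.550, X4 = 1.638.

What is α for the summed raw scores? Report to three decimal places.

Σσ²ᵢ = 1.324² + 1.021² + 1.550² + 1.638² = 7.8810
Covariances σ_ij = r_ij · s_i · s_j:
  σ(X1,X2) = 0.139 × 1.324 × 1.021 = 0.1879
  σ(X1,X3) = 0.283 × 1.324 × 1.550 = 0.5808
  σ(X1,X4) = 0.081 × 1.324 × 1.638 = 0.1757
  σ(X2,X3) = 0.231 × 1.021 × 1.550 = 0.3656
  σ(X2,X4) = 0.103 × 1.021 × 1.638 = 0.1723
  σ(X3,X4) = 0.255 × 1.550 × 1.638 = 0.6474
σ²_T = Σσ²ᵢ + 2·Σσ_ij = 7.8810 + 2 × 2.1297 = 12.1404
α = (4/3)·(1 − 7.8810/12.1404) = 0.468

α = 0.468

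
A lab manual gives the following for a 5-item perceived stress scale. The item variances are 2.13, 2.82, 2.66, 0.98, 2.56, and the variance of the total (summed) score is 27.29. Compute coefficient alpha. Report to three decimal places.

coefficient alpha = 0.739

Σσᵢ² = 2.13 + 2.82 + 2.66 + 0.98 + 2.56 = 11.15
α = (k/(k−1))·(1 − Σσᵢ²/σ²_T) = (5/4)·(1 − 11.15/27.29) = 0.739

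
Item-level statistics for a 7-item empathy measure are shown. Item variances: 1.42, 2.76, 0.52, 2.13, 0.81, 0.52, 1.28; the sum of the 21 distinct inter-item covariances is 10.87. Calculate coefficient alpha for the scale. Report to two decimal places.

Σσ²ᵢ = 1.42 + 2.76 + 0.52 + 2.13 + 0.81 + 0.52 + 1.28 = 9.44
Sum of distinct covariances = 10.87
σ²_T = Σσ²ᵢ + 2·Σcov = 9.44 + 2 × 10.87 = 31.18
α = (7/6)·(1 − 9.44/31.18) = 0.81

α = 0.81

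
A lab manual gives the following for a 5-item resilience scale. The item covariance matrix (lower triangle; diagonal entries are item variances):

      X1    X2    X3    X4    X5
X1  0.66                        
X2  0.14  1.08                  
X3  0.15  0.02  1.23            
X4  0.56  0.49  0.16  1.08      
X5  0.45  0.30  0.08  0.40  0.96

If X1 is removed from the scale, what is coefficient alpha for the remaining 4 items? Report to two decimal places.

α = 0.53

Remaining items: X2, X3, X4, X5 (k = 4).
sum of item variances = 1.08 + 1.23 + 1.08 + 0.96 = 4.35
σ²_T = 4.35 + 2 × 1.45 = 7.25
α (item deleted) = (4/3)·(1 − 4.35/7.25) = 0.53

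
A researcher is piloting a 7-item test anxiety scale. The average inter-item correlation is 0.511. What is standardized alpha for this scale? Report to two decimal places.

α = 0.88

Standardized α = k·r̄ / (1 + (k−1)·r̄) = 7 × 0.511 / (1 + 6 × 0.511)
  = 3.5770 / 4.0660 = 0.88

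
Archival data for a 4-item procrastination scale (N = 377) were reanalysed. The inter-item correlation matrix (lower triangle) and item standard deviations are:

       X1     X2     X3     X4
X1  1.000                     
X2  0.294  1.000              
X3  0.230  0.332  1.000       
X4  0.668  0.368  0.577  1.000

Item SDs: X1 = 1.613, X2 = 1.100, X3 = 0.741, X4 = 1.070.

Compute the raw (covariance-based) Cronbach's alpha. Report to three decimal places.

Σσ²ᵢ = 1.613² + 1.100² + 0.741² + 1.070² = 5.5057
Covariances σ_ij = r_ij · s_i · s_j:
  σ(X1,X2) = 0.294 × 1.613 × 1.100 = 0.5216
  σ(X1,X3) = 0.230 × 1.613 × 0.741 = 0.2749
  σ(X1,X4) = 0.668 × 1.613 × 1.070 = 1.1529
  σ(X2,X3) = 0.332 × 1.100 × 0.741 = 0.2706
  σ(X2,X4) = 0.368 × 1.100 × 1.070 = 0.4331
  σ(X3,X4) = 0.577 × 0.741 × 1.070 = 0.4575
σ²_T = Σσ²ᵢ + 2·Σσ_ij = 5.5057 + 2 × 3.1106 = 11.7269
α = (4/3)·(1 − 5.5057/11.7269) = 0.707

α = 0.707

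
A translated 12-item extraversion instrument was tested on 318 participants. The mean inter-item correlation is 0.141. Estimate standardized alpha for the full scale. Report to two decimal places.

Standardized α = k·r̄ / (1 + (k−1)·r̄) = 12 × 0.141 / (1 + 11 × 0.141)
  = 1.6920 / 2.5510 = 0.66

standardized alpha = 0.66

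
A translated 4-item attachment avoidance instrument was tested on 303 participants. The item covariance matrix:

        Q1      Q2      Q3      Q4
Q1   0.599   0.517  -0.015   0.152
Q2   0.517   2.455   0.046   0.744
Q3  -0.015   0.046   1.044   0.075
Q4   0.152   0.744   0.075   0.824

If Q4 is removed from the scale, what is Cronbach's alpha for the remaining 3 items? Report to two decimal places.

Remaining items: Q1, Q2, Q3 (k = 3).
sum of item variances = 0.599 + 2.455 + 1.044 = 4.098
σ²_total = 4.098 + 2 × 0.548 = 5.194
α (item deleted) = (3/2)·(1 − 4.098/5.194) = 0.32

Cronbach's alpha = 0.32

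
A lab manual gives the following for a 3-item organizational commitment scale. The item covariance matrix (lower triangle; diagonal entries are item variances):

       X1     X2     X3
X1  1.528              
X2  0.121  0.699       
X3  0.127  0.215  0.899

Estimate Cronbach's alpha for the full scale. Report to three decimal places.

ΣVar(i) = 1.528 + 0.699 + 0.899 = 3.126
Sum of off-diagonal covariances = 0.463
total variance = 3.126 + 2 × 0.463 = 4.052
α = (k/(k−1))·(1 − ΣVar(i)/total variance) = (3/2)·(1 − 3.126/4.052) = 0.343

α = 0.343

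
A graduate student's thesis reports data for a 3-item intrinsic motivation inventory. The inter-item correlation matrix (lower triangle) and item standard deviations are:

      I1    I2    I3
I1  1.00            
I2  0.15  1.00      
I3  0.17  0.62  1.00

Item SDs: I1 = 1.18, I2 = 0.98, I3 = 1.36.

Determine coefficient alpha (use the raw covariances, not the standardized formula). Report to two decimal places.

Σσ²ᵢ = 1.18² + 0.98² + 1.36² = 4.2024
Covariances σ_ij = r_ij · s_i · s_j:
  σ(I1,I2) = 0.15 × 1.18 × 0.98 = 0.1735
  σ(I1,I3) = 0.17 × 1.18 × 1.36 = 0.2728
  σ(I2,I3) = 0.62 × 0.98 × 1.36 = 0.8263
σ²_T = Σσ²ᵢ + 2·Σσ_ij = 4.2024 + 2 × 1.2726 = 6.7476
α = (3/2)·(1 − 4.2024/6.7476) = 0.57

α = 0.57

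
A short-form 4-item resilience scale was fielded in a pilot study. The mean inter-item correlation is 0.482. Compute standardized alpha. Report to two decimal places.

Standardized α = k·r̄ / (1 + (k−1)·r̄) = 4 × 0.482 / (1 + 3 × 0.482)
  = 1.9280 / 2.4460 = 0.79

α = 0.79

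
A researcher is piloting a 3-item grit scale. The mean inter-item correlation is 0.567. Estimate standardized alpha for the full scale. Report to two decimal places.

Standardized α = k·r̄ / (1 + (k−1)·r̄) = 3 × 0.567 / (1 + 2 × 0.567)
  = 1.7010 / 2.1340 = 0.80

standardized alpha = 0.80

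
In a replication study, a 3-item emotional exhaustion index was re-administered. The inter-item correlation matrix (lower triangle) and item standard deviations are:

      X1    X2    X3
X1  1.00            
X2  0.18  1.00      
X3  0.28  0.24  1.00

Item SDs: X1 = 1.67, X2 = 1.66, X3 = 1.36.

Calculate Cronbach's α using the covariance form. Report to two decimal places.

Cronbach's α = 0.47

Σσ²ᵢ = 1.67² + 1.66² + 1.36² = 7.3941
Covariances σ_ij = r_ij · s_i · s_j:
  σ(X1,X2) = 0.18 × 1.67 × 1.66 = 0.4990
  σ(X1,X3) = 0.28 × 1.67 × 1.36 = 0.6359
  σ(X2,X3) = 0.24 × 1.66 × 1.36 = 0.5418
σ²_T = Σσ²ᵢ + 2·Σσ_ij = 7.3941 + 2 × 1.6767 = 10.7475
α = (3/2)·(1 − 7.3941/10.7475) = 0.47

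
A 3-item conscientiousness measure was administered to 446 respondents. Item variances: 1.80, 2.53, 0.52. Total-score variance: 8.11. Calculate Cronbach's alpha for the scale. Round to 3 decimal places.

ΣVar(i) = 1.80 + 2.53 + 0.52 = 4.85
α = (k/(k−1))·(1 − ΣVar(i)/σ²_total) = (3/2)·(1 − 4.85/8.11) = 0.603

Cronbach's alpha = 0.603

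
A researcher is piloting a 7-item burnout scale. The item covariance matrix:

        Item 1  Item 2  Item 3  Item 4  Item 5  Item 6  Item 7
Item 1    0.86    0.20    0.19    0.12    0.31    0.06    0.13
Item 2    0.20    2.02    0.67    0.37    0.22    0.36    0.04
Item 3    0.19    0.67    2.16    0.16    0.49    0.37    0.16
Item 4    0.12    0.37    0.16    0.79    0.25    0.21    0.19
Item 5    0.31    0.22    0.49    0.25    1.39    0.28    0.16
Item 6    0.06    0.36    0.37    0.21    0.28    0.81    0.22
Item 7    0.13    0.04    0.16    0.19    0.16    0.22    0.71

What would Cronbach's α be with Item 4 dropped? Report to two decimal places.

α = 0.59

Remaining items: Item 1, Item 2, Item 3, Item 5, Item 6, Item 7 (k = 6).
Σσᵢ² = 0.86 + 2.02 + 2.16 + 1.39 + 0.81 + 0.71 = 7.95
σ²_total = 7.95 + 2 × 3.86 = 15.67
α (item deleted) = (6/5)·(1 − 7.95/15.67) = 0.59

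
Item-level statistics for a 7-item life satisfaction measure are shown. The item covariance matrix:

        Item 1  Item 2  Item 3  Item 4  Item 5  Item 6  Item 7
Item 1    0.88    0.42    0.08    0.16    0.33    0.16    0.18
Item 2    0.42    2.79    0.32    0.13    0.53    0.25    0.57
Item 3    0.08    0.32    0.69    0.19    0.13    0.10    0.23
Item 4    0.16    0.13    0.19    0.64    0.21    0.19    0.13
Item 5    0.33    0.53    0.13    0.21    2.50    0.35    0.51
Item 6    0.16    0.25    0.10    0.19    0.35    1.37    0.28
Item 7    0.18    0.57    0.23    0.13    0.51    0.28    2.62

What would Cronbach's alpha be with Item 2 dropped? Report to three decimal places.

Remaining items: Item 1, Item 3, Item 4, Item 5, Item 6, Item 7 (k = 6).
sum of item variances = 0.88 + 0.69 + 0.64 + 2.50 + 1.37 + 2.62 = 8.70
σ²_total = 8.70 + 2 × 3.23 = 15.16
α (item deleted) = (6/5)·(1 − 8.70/15.16) = 0.511

Cronbach's alpha = 0.511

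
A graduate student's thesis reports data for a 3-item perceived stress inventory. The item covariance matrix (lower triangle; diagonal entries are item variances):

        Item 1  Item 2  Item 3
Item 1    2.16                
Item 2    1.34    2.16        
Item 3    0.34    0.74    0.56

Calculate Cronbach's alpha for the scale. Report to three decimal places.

α = 0.747

Σσ²ᵢ = 2.16 + 2.16 + 0.56 = 4.88
Σ_{i<j} σ_ij = 2.42
total variance = 4.88 + 2 × 2.42 = 9.72
α = (k/(k−1))·(1 − Σσ²ᵢ/total variance) = (3/2)·(1 − 4.88/9.72) = 0.747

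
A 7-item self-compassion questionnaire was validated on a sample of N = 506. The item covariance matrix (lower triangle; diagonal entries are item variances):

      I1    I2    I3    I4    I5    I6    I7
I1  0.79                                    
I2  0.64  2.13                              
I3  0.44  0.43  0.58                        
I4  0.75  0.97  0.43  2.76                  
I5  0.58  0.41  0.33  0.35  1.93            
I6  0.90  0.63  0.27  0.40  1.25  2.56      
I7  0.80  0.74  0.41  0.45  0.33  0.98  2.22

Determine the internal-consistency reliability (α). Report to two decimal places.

Σσ²ᵢ = 0.79 + 2.13 + 0.58 + 2.76 + 1.93 + 2.56 + 2.22 = 12.97
Σ_{i<j} σ_ij = 12.49
Var(T) = 12.97 + 2 × 12.49 = 37.95
α = (k/(k−1))·(1 − Σσ²ᵢ/Var(T)) = (7/6)·(1 − 12.97/37.95) = 0.77

α = 0.77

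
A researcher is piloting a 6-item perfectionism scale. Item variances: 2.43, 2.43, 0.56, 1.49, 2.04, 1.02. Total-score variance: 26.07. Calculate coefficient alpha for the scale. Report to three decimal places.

Σσᵢ² = 2.43 + 2.43 + 0.56 + 1.49 + 2.04 + 1.02 = 9.97
α = (k/(k−1))·(1 − Σσᵢ²/total variance) = (6/5)·(1 − 9.97/26.07) = 0.741

α = 0.741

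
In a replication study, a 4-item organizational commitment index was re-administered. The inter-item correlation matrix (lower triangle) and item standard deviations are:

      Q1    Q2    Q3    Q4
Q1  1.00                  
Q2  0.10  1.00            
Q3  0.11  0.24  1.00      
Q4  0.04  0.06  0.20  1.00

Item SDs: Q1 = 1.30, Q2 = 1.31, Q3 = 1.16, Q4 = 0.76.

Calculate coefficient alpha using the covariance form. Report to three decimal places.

Σσ²ᵢ = 1.30² + 1.31² + 1.16² + 0.76² = 5.3293
Covariances σ_ij = r_ij · s_i · s_j:
  σ(Q1,Q2) = 0.10 × 1.30 × 1.31 = 0.1703
  σ(Q1,Q3) = 0.11 × 1.30 × 1.16 = 0.1659
  σ(Q1,Q4) = 0.04 × 1.30 × 0.76 = 0.0395
  σ(Q2,Q3) = 0.24 × 1.31 × 1.16 = 0.3647
  σ(Q2,Q4) = 0.06 × 1.31 × 0.76 = 0.0597
  σ(Q3,Q4) = 0.20 × 1.16 × 0.76 = 0.1763
σ²_T = Σσ²ᵢ + 2·Σσ_ij = 5.3293 + 2 × 0.9764 = 7.2821
α = (4/3)·(1 − 5.3293/7.2821) = 0.358

coefficient alpha = 0.358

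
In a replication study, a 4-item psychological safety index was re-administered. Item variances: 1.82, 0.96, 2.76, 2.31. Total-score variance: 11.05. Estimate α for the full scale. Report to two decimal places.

α = 0.39

Σσ²ᵢ = 1.82 + 0.96 + 2.76 + 2.31 = 7.85
α = (k/(k−1))·(1 − Σσ²ᵢ/total variance) = (4/3)·(1 − 7.85/11.05) = 0.39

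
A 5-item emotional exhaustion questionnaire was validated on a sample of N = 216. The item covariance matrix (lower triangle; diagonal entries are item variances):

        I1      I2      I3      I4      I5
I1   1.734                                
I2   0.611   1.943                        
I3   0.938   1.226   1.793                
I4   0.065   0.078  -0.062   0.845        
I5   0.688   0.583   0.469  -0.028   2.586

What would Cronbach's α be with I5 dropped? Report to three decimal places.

Remaining items: I1, I2, I3, I4 (k = 4).
sum of item variances = 1.734 + 1.943 + 1.793 + 0.845 = 6.315
σ²_total = 6.315 + 2 × 2.856 = 12.027
α (item deleted) = (4/3)·(1 − 6.315/12.027) = 0.633

α = 0.633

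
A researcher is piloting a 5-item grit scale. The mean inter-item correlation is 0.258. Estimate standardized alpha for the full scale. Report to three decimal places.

Standardized α = k·r̄ / (1 + (k−1)·r̄) = 5 × 0.258 / (1 + 4 × 0.258)
  = 1.2900 / 2.0320 = 0.635

standardized alpha = 0.635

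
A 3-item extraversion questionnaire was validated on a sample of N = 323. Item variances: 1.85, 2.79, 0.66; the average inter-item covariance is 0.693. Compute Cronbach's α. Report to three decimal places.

Cronbach's α = 0.659

ΣVar(i) = 1.85 + 2.79 + 0.66 = 5.30
Sum of the 3 distinct covariances = 3 × 0.693 = 2.079
Var(T) = ΣVar(i) + 2·Σcov = 5.30 + 2 × 2.079 = 9.458
α = (3/2)·(1 − 5.30/9.458) = 0.659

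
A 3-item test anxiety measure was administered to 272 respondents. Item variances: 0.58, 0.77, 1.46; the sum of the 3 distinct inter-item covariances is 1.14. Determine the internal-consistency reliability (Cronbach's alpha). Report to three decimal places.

Cronbach's alpha = 0.672

sum of item variances = 0.58 + 0.77 + 1.46 = 2.81
Sum of distinct covariances = 1.14
σ²_total = sum of item variances + 2·Σcov = 2.81 + 2 × 1.14 = 5.09
α = (3/2)·(1 − 2.81/5.09) = 0.672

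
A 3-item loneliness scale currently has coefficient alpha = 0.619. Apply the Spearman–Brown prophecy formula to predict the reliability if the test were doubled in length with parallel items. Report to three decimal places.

Length factor m = 2
α' = m·α / (1 + (m−1)·α)
   = 2 × 0.619 / (1 + (2 − 1) × 0.619)
   = 1.2380 / 1.6190 = 0.765

predicted reliability = 0.765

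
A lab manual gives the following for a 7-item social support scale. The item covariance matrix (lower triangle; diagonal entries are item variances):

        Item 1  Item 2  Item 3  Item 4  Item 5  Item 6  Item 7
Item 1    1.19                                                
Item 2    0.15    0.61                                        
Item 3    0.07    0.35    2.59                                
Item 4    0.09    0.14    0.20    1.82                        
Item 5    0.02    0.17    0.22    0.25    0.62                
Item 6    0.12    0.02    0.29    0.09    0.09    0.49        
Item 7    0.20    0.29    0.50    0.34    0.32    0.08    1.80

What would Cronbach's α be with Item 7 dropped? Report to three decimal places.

Remaining items: Item 1, Item 2, Item 3, Item 4, Item 5, Item 6 (k = 6).
Σσᵢ² = 1.19 + 0.61 + 2.59 + 1.82 + 0.62 + 0.49 = 7.32
Var(T) = 7.32 + 2 × 2.27 = 11.86
α (item deleted) = (6/5)·(1 − 7.32/11.86) = 0.459

α = 0.459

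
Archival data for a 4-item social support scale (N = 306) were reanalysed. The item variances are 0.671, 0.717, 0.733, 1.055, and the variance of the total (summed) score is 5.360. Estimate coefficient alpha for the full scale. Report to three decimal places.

α = 0.543

Σσ²ᵢ = 0.671 + 0.717 + 0.733 + 1.055 = 3.176
α = (k/(k−1))·(1 − Σσ²ᵢ/σ²_T) = (4/3)·(1 − 3.176/5.360) = 0.543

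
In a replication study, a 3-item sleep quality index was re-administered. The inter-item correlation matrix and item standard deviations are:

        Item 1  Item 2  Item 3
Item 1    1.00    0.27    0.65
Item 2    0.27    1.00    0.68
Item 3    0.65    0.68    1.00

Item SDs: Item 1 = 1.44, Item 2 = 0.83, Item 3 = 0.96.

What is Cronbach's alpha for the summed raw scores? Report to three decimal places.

Cronbach's alpha = 0.734

Σσ²ᵢ = 1.44² + 0.83² + 0.96² = 3.6841
Covariances σ_ij = r_ij · s_i · s_j:
  σ(Item 1,Item 2) = 0.27 × 1.44 × 0.83 = 0.3227
  σ(Item 1,Item 3) = 0.65 × 1.44 × 0.96 = 0.8986
  σ(Item 2,Item 3) = 0.68 × 0.83 × 0.96 = 0.5418
σ²_T = Σσ²ᵢ + 2·Σσ_ij = 3.6841 + 2 × 1.7631 = 7.2103
α = (3/2)·(1 − 3.6841/7.2103) = 0.734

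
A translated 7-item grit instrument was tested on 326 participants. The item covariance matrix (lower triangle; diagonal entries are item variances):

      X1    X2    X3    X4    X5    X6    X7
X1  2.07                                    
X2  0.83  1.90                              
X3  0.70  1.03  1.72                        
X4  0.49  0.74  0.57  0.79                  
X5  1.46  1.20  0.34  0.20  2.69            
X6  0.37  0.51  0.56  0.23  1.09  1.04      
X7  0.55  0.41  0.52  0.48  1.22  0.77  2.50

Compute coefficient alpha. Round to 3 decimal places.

Σσᵢ² = 2.07 + 1.90 + 1.72 + 0.79 + 2.69 + 1.04 + 2.50 = 12.71
Sum of off-diagonal covariances = 14.27
Var(T) = 12.71 + 2 × 14.27 = 41.25
α = (k/(k−1))·(1 − Σσᵢ²/Var(T)) = (7/6)·(1 − 12.71/41.25) = 0.807

coefficient alpha = 0.807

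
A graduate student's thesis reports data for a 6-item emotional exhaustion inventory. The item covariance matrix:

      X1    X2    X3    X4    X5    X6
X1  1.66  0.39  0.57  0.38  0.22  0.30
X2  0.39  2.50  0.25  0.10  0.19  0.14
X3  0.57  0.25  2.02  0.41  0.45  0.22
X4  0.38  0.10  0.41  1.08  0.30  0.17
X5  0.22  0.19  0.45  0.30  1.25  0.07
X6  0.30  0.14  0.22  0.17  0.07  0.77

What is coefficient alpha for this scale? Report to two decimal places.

sum of item variances = 1.66 + 2.50 + 2.02 + 1.08 + 1.25 + 0.77 = 9.28
Sum of off-diagonal covariances = 4.16
total variance = 9.28 + 2 × 4.16 = 17.60
α = (k/(k−1))·(1 − sum of item variances/total variance) = (6/5)·(1 − 9.28/17.60) = 0.57

coefficient alpha = 0.57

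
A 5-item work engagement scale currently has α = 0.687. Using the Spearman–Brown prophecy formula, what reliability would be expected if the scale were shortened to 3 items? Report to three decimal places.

predicted reliability = 0.568

Length factor m = 3/5 = 0.6000
α' = m·α / (1 − (1−m)·α)
   = 3/5 × 0.687 / (1 − (1 − 3/5) × 0.687)
   = 0.4122 / 0.7252 = 0.568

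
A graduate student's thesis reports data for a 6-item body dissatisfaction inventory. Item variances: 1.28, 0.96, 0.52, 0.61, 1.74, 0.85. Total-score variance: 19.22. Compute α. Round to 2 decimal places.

α = 0.83

Σσᵢ² = 1.28 + 0.96 + 0.52 + 0.61 + 1.74 + 0.85 = 5.96
α = (k/(k−1))·(1 − Σσᵢ²/Var(T)) = (6/5)·(1 − 5.96/19.22) = 0.83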